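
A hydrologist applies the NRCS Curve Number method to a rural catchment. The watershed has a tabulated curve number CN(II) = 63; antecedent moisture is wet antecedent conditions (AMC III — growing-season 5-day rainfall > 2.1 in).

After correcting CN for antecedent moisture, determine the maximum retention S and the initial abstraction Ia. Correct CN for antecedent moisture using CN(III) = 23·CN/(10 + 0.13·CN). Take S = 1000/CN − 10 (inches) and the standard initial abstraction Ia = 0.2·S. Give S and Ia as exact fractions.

S = 3700/1449 in ≈ 2.553 in; Ia = 740/1449 in ≈ 0.511 in

Wet (AMC III): CN(III) = 23·63/(10 + 0.13·63) = 1449/(1819/100) = 144900/1819 ≈ 79.659
Max retention: S = 1000/(144900/1819) − 10 = 3700/1449 in (≈ 2.553 in)
Ia = 0.2·(3700/1449) = 740/1449 in ≈ 0.511 in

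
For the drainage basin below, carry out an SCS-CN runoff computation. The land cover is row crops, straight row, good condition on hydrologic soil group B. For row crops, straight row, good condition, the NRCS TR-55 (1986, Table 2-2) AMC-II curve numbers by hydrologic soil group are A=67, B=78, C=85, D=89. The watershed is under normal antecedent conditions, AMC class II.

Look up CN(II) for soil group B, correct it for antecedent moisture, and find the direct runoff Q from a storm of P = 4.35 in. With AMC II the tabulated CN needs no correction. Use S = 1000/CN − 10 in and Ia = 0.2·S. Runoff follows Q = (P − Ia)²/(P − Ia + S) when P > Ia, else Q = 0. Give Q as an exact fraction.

Q = 8720209/4019340 in ≈ 2.170 in

NRCS table: row crops, straight row, good condition, soil group B → CN(II) = 78
AMC II — tabulated CN = 78 applies directly.
Max retention: S = 1000/78 − 10 = 110/39 in (≈ 2.821 in)
Initial abstraction Ia = S/5 = (110/39)/5 = 22/39 ≈ 0.564 in
Excess rainfall: 4.350 − 0.564 = 3.786 in; P > Ia so Q > 0
Q = (2953/780)²/((2953/780) + 110/39) = (8720209/608400)/(5153/780) = 8720209/4019340 in ≈ 2.170 in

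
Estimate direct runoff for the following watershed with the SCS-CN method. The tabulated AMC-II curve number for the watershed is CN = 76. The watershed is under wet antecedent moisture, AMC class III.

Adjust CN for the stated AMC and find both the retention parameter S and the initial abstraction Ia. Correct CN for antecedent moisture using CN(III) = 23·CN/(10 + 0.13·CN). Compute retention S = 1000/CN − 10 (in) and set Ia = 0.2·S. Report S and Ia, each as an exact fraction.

CN(III) from CN(II)=76: (23·76)/(10 + 0.13·76) = 43700/497 ≈ 87.928
S = 1000/(43700/497) − 10 = 600/437 in ≈ 1.373 in
Ia = 0.2S: 0.2·1.373 = 0.275 in (exactly 120/437)

S = 600/437 in ≈ 1.373 in; Ia = 120/437 in ≈ 0.275 in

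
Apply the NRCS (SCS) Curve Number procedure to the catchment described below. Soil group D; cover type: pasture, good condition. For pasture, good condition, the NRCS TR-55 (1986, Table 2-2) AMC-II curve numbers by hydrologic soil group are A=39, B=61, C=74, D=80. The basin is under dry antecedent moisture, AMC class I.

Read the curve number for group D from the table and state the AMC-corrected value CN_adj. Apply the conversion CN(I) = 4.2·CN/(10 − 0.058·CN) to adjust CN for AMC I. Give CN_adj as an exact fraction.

CN_adj = 4200/67 ≈ 62.687

NRCS table: pasture, good condition, soil group D → CN(II) = 80
Dry (AMC I): CN(I) = 4.2·80/(10 − 0.058·80) = 336/(134/25) = 4200/67 ≈ 62.687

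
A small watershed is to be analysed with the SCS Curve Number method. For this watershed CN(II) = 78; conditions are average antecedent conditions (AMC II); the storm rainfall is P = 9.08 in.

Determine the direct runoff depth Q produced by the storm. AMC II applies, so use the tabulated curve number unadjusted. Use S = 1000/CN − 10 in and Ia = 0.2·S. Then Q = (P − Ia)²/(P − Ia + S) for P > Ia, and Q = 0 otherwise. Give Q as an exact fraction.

Q = 68939809/10776675 in ≈ 6.397 in

CN(II) = 78; AMC II needs no correction.
Max retention: S = 1000/78 − 10 = 110/39 in (≈ 2.821 in)
Ia = 0.2·(110/39) = 22/39 in ≈ 0.564 in
Since P=9.080 > Ia=0.564: effective rainfall P−Ia = 8303/975 in
Runoff Q = (P−Ia)²/(P−Ia+S) = (8.516)²/(8.516+2.821) = 68939809/10776675 ≈ 6.397 in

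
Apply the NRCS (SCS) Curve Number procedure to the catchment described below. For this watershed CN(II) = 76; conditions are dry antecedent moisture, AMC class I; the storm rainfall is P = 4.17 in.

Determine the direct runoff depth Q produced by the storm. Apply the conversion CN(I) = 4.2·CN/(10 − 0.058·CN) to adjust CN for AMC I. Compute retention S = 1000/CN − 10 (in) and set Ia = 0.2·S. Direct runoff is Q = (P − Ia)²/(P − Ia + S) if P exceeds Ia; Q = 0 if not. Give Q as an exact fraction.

Q = 1257482521/1801631300 in ≈ 0.698 in

Adjust CN=76 to AMC I: 4.2·76/(10 − 0.058·76) → (1596/5) ÷ (699/125) = 13300/233 ≈ 57.082
S = 1000/(13300/233) − 10 = 1000/133 in ≈ 7.519 in
Ia = 0.2S: 0.2·7.519 = 1.504 in (exactly 200/133)
Excess rainfall: 4.170 − 1.504 = 2.666 in; P > Ia so Q > 0
Q = (35461/13300)²/((35461/13300) + 1000/133) = (1257482521/176890000)/(135461/13300) = 1257482521/1801631300 in ≈ 0.698 in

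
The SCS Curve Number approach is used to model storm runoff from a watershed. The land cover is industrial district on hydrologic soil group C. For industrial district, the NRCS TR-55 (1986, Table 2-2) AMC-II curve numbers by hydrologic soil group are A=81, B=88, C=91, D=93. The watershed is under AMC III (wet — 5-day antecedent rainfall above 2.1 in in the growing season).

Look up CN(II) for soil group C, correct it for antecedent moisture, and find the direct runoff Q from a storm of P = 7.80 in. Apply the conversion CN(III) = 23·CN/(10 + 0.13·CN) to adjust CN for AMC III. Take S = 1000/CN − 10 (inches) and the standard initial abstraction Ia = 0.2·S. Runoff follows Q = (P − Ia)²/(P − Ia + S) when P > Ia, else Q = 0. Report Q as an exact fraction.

NRCS table: industrial district, soil group C → CN(II) = 91
CN(III) from CN(II)=91: (23·91)/(10 + 0.13·91) = 209300/2183 ≈ 95.877
Max retention: S = 1000/(209300/2183) − 10 = 900/2093 in (≈ 0.430 in)
Ia = 0.2·(900/2093) = 180/2093 in ≈ 0.086 in
P − Ia = 7.800 − 0.086 = 80727/10465 ≈ 7.714 in (> 0, runoff occurs)
Q: (80727/10465)² ÷ (85227/10465) = 2172282843/297300185 in (≈ 7.307 in)

Q = 2172282843/297300185 in ≈ 7.307 in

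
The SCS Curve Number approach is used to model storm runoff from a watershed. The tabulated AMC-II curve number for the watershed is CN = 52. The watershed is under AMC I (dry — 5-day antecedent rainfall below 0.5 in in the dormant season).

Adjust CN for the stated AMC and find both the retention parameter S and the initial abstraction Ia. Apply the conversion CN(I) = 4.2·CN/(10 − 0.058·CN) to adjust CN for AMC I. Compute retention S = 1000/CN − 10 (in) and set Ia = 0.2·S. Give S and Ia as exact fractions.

S = 2000/91 in ≈ 21.978 in; Ia = 400/91 in ≈ 4.396 in

Dry (AMC I): CN(I) = 4.2·52/(10 − 0.058·52) = (1092/5)/(873/125) = 9100/291 ≈ 31.271
S = 1000/(9100/291) − 10 = 2000/91 in ≈ 21.978 in
Ia = 0.2S: 0.2·21.978 = 4.396 in (exactly 400/91)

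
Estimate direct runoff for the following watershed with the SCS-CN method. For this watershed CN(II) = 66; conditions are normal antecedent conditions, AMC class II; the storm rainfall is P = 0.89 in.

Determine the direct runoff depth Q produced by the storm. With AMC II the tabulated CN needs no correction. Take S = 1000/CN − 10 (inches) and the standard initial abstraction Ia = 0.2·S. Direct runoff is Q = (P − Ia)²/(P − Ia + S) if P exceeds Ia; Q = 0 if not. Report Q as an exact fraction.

Q = 0 in ≈ 0.000 in

AMC II — tabulated CN = 66 applies directly.
Max retention: S = 1000/66 − 10 = 170/33 in (≈ 5.152 in)
Ia = 0.2S: 0.2·5.152 = 1.030 in (exactly 34/33)
P = 0.890 ≤ Ia = 1.030 in: entire storm abstracted, Q = 0.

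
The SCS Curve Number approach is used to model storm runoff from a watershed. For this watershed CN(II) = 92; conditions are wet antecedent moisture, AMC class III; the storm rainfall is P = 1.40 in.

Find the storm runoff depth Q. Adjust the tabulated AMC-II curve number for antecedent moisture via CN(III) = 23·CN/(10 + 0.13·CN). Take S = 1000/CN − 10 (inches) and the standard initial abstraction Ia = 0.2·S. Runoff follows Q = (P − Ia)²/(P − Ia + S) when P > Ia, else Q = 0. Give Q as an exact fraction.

Adjust CN=92 to AMC III: 23·92/(10 + 0.13·92) → 2116 ÷ (549/25) = 52900/549 ≈ 96.357
Max retention: S = 1000/(52900/549) − 10 = 200/529 in (≈ 0.378 in)
Initial abstraction Ia = S/5 = (200/529)/5 = 40/529 ≈ 0.076 in
Excess rainfall: 1.400 − 0.076 = 1.324 in; P > Ia so Q > 0
Q: (3503/2645)² ÷ (4503/2645) = 12271009/11910435 in (≈ 1.030 in)

Q = 12271009/11910435 in ≈ 1.030 in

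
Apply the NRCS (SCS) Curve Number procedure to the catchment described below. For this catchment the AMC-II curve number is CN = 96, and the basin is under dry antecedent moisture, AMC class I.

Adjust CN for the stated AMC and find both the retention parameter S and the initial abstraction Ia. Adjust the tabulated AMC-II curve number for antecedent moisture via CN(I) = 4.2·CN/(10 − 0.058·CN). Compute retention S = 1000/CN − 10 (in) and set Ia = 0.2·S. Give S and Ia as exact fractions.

CN(I) from CN(II)=96: (4.2·96)/(10 − 0.058·96) = 25200/277 ≈ 90.975
S = 1000/(25200/277) − 10 = 125/126 in ≈ 0.992 in
Ia = 0.2S: 0.2·0.992 = 0.198 in (exactly 25/126)

S = 125/126 in ≈ 0.992 in; Ia = 25/126 in ≈ 0.198 in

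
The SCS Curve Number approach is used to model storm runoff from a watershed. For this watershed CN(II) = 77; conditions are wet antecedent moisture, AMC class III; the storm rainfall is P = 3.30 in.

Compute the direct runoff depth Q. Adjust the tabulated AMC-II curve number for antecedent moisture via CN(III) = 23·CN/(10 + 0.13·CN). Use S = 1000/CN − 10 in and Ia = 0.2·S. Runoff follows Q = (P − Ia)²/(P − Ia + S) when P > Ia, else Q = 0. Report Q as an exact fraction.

Adjust CN=77 to AMC III: 23·77/(10 + 0.13·77) → 1771 ÷ (2001/100) = 7700/87 ≈ 88.506
Max retention: S = 1000/(7700/87) − 10 = 100/77 in (≈ 1.299 in)
Initial abstraction Ia = S/5 = (100/77)/5 = 20/77 ≈ 0.260 in
P − Ia = 3.300 − 0.260 = 2341/770 ≈ 3.040 in (> 0, runoff occurs)
Runoff Q = (P−Ia)²/(P−Ia+S) = (3.040)²/(3.040+1.299) = 5480281/2572570 ≈ 2.130 in

Q = 5480281/2572570 in ≈ 2.130 in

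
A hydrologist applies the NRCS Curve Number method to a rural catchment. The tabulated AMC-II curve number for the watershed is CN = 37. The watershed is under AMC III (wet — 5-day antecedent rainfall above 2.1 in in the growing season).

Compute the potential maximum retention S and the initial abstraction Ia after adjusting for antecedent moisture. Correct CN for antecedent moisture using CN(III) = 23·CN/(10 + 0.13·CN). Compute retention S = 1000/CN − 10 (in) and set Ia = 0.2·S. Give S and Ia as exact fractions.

CN(III) from CN(II)=37: (23·37)/(10 + 0.13·37) = 85100/1481 ≈ 57.461
Retention S: 1000/CN − 10 with CN=57.461 → S = 6300/851 ≈ 7.403 in
Initial abstraction Ia = S/5 = (6300/851)/5 = 1260/851 ≈ 1.481 in

S = 6300/851 in ≈ 7.403 in; Ia = 1260/851 in ≈ 1.481 in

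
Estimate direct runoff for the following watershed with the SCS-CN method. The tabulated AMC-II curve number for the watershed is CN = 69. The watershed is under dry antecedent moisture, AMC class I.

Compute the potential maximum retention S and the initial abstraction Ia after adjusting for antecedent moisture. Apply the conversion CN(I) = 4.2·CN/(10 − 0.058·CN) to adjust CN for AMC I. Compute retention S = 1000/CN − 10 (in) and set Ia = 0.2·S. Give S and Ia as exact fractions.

S = 15500/1449 in ≈ 10.697 in; Ia = 3100/1449 in ≈ 2.139 in

CN(I) from CN(II)=69: (4.2·69)/(10 − 0.058·69) = 144900/2999 ≈ 48.316
Retention S: 1000/CN − 10 with CN=48.316 → S = 15500/1449 ≈ 10.697 in
Ia = 0.2·(15500/1449) = 3100/1449 in ≈ 2.139 in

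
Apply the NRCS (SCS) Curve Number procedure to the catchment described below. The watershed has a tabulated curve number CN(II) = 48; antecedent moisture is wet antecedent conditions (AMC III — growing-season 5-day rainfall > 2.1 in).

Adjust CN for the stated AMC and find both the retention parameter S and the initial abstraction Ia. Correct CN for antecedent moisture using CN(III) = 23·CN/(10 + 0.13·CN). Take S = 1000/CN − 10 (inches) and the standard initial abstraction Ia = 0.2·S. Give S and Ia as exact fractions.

S = 325/69 in ≈ 4.710 in; Ia = 65/69 in ≈ 0.942 in

Adjust CN=48 to AMC III: 23·48/(10 + 0.13·48) → 1104 ÷ (406/25) = 13800/203 ≈ 67.980
S = 1000/(13800/203) − 10 = 325/69 in ≈ 4.710 in
Ia = 0.2S: 0.2·4.710 = 0.942 in (exactly 65/69)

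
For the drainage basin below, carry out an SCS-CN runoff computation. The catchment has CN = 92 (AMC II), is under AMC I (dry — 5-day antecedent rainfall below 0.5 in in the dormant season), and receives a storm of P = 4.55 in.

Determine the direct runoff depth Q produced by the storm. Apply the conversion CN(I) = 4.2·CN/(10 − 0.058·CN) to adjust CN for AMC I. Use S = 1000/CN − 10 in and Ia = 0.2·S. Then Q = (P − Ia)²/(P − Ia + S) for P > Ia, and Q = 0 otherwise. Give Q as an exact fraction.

Q = 1596242209/579145980 in ≈ 2.756 in

CN(I) from CN(II)=92: (4.2·92)/(10 − 0.058·92) = 48300/583 ≈ 82.847
S = 1000/(48300/583) − 10 = 1000/483 in ≈ 2.070 in
Ia = 0.2S: 0.2·2.070 = 0.414 in (exactly 200/483)
Excess rainfall: 4.550 − 0.414 = 4.136 in; P > Ia so Q > 0
Runoff Q = (P−Ia)²/(P−Ia+S) = (4.136)²/(4.136+2.070) = 1596242209/579145980 ≈ 2.756 in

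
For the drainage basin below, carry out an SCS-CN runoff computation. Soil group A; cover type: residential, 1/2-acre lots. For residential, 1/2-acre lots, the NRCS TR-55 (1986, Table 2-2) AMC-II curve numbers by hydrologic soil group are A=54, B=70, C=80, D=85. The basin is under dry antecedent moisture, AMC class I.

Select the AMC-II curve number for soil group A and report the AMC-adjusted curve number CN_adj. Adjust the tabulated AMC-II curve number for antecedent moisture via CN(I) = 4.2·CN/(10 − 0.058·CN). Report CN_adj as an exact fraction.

CN_adj = 56700/1717 ≈ 33.023

NRCS table: residential, 1/2-acre lots, soil group A → CN(II) = 54
Adjust CN=54 to AMC I: 4.2·54/(10 − 0.058·54) → (1134/5) ÷ (1717/250) = 56700/1717 ≈ 33.023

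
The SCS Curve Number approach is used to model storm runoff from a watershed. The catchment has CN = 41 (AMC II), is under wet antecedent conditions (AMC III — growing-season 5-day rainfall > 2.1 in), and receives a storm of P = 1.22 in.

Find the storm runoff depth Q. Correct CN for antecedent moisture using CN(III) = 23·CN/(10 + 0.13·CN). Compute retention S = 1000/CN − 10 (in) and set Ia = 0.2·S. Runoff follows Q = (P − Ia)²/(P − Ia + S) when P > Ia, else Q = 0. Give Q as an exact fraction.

CN(III) from CN(II)=41: (23·41)/(10 + 0.13·41) = 94300/1533 ≈ 61.513
Retention S: 1000/CN − 10 with CN=61.513 → S = 5900/943 ≈ 6.257 in
Initial abstraction Ia = S/5 = (5900/943)/5 = 1180/943 ≈ 1.251 in
P = 1.220 ≤ Ia = 1.251 in: entire storm abstracted, Q = 0.

Q = 0 in ≈ 0.000 in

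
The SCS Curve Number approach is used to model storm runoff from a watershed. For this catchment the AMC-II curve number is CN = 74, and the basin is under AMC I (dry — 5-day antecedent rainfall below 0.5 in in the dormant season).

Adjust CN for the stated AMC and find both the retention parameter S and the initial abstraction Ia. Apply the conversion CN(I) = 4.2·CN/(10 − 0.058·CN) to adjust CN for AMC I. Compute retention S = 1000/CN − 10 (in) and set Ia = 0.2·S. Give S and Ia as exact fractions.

CN(I) from CN(II)=74: (4.2·74)/(10 − 0.058·74) = 77700/1427 ≈ 54.450
S = 1000/(77700/1427) − 10 = 6500/777 in ≈ 8.366 in
Initial abstraction Ia = S/5 = (6500/777)/5 = 1300/777 ≈ 1.673 in

S = 6500/777 in ≈ 8.366 in; Ia = 1300/777 in ≈ 1.673 in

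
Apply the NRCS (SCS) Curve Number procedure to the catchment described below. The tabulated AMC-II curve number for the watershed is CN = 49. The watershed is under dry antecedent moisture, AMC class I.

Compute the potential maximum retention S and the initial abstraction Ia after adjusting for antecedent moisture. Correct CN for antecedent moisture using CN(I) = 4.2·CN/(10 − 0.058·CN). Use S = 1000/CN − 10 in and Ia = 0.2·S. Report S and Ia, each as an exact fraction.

CN(I) from CN(II)=49: (4.2·49)/(10 − 0.058·49) = 34300/1193 ≈ 28.751
S = 1000/(34300/1193) − 10 = 8500/343 in ≈ 24.781 in
Initial abstraction Ia = S/5 = (8500/343)/5 = 1700/343 ≈ 4.956 in

S = 8500/343 in ≈ 24.781 in; Ia = 1700/343 in ≈ 4.956 in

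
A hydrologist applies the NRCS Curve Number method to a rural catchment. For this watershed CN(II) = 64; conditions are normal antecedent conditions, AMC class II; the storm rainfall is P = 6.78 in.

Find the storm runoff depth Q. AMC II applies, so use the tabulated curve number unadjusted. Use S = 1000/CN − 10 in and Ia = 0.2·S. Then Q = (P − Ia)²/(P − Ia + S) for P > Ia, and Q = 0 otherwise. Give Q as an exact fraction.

CN(II) = 64; AMC II needs no correction.
Retention S: 1000/CN − 10 with CN=64.000 → S = 45/8 ≈ 5.625 in
Ia = 0.2S: 0.2·5.625 = 1.125 in (exactly 9/8)
P − Ia = 6.780 − 1.125 = 1131/200 ≈ 5.655 in (> 0, runoff occurs)
Runoff Q = (P−Ia)²/(P−Ia+S) = (5.655)²/(5.655+5.625) = 426387/150400 ≈ 2.835 in

Q = 426387/150400 in ≈ 2.835 in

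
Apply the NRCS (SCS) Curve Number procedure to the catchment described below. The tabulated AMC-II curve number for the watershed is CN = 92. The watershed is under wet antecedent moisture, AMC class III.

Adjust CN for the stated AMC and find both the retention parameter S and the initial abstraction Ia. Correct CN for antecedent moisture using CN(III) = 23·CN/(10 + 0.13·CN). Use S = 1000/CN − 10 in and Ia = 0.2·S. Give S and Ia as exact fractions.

S = 200/529 in ≈ 0.378 in; Ia = 40/529 in ≈ 0.076 in

Adjust CN=92 to AMC III: 23·92/(10 + 0.13·92) → 2116 ÷ (549/25) = 52900/549 ≈ 96.357
Max retention: S = 1000/(52900/549) − 10 = 200/529 in (≈ 0.378 in)
Ia = 0.2·(200/529) = 40/529 in ≈ 0.076 in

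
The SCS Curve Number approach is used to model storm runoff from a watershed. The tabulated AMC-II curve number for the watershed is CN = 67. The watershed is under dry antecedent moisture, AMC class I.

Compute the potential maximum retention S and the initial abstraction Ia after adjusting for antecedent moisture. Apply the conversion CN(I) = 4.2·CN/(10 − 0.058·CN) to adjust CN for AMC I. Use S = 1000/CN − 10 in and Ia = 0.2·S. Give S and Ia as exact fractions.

S = 5500/469 in ≈ 11.727 in; Ia = 1100/469 in ≈ 2.345 in

Dry (AMC I): CN(I) = 4.2·67/(10 − 0.058·67) = (1407/5)/(3057/500) = 46900/1019 ≈ 46.026
Max retention: S = 1000/(46900/1019) − 10 = 5500/469 in (≈ 11.727 in)
Ia = 0.2·(5500/469) = 1100/469 in ≈ 2.345 in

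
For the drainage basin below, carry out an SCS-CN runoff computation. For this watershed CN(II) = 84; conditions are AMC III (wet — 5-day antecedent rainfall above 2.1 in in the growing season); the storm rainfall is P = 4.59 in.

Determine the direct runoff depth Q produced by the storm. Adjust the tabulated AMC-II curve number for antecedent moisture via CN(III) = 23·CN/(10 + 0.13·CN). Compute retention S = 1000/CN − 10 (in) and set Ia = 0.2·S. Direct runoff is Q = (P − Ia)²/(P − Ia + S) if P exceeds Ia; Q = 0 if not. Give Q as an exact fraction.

Q = 45666407809/12253565100 in ≈ 3.727 in

Adjust CN=84 to AMC III: 23·84/(10 + 0.13·84) → 1932 ÷ (523/25) = 48300/523 ≈ 92.352
Retention S: 1000/CN − 10 with CN=92.352 → S = 400/483 ≈ 0.828 in
Ia = 0.2S: 0.2·0.828 = 0.166 in (exactly 80/483)
Excess rainfall: 4.590 − 0.166 = 4.424 in; P > Ia so Q > 0
Q: (213697/48300)² ÷ (253697/48300) = 45666407809/12253565100 in (≈ 3.727 in)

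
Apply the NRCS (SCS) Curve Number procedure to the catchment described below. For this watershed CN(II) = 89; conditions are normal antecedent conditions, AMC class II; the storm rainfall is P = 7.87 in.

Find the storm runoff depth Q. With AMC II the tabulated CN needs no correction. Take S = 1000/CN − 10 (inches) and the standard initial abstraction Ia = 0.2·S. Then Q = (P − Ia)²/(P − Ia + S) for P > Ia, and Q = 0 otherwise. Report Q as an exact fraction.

Q = 4602672649/701702700 in ≈ 6.559 in

Average conditions: CN = 89 (no AMC adjustment).
S = 1000/89 − 10 = 110/89 in ≈ 1.236 in
Initial abstraction Ia = S/5 = (110/89)/5 = 22/89 ≈ 0.247 in
Excess rainfall: 7.870 − 0.247 = 7.623 in; P > Ia so Q > 0
Q = (67843/8900)²/((67843/8900) + 110/89) = (4602672649/79210000)/(78843/8900) = 4602672649/701702700 in ≈ 6.559 in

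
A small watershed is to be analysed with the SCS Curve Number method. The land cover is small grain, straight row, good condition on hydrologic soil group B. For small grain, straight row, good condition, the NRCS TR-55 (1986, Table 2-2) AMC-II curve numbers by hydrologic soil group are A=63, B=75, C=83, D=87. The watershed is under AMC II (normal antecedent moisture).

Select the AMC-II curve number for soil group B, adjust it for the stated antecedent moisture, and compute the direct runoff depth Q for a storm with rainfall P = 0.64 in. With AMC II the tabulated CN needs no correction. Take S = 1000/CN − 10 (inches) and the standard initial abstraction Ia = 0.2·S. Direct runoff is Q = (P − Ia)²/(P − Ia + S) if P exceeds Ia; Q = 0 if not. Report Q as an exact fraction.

Q = 0 in ≈ 0.000 in

NRCS table: small grain, straight row, good condition, soil group B → CN(II) = 75
AMC II — tabulated CN = 75 applies directly.
Retention S: 1000/CN − 10 with CN=75.000 → S = 10/3 ≈ 3.333 in
Ia = 0.2S: 0.2·3.333 = 0.667 in (exactly 2/3)
P = 0.640 ≤ Ia = 0.667 in: entire storm abstracted, Q = 0.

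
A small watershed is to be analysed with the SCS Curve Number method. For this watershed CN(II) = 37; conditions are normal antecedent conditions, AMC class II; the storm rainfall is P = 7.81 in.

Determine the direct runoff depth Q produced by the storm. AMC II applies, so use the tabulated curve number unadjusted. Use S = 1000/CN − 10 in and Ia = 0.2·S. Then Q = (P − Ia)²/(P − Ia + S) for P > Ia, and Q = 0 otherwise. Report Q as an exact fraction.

Q = 265592209/293398900 in ≈ 0.905 in

AMC II — tabulated CN = 37 applies directly.
Max retention: S = 1000/37 − 10 = 630/37 in (≈ 17.027 in)
Ia = 0.2S: 0.2·17.027 = 3.405 in (exactly 126/37)
Excess rainfall: 7.810 − 3.405 = 4.405 in; P > Ia so Q > 0
Q = (16297/3700)²/((16297/3700) + 630/37) = (265592209/13690000)/(79297/3700) = 265592209/293398900 in ≈ 0.905 in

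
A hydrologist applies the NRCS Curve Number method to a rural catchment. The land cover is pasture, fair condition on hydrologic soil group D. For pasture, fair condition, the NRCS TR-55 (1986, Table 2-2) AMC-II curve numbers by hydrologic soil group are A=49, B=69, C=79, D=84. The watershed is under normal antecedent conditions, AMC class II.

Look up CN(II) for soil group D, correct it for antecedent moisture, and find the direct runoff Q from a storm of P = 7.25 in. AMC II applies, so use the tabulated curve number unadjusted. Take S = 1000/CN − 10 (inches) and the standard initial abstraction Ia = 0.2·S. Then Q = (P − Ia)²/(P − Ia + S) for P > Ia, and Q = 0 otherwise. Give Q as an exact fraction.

Q = 332929/61908 in ≈ 5.378 in

NRCS table: pasture, fair condition, soil group D → CN(II) = 84
Average conditions: CN = 84 (no AMC adjustment).
Retention S: 1000/CN − 10 with CN=84.000 → S = 40/21 ≈ 1.905 in
Initial abstraction Ia = S/5 = (40/21)/5 = 8/21 ≈ 0.381 in
Since P=7.250 > Ia=0.381: effective rainfall P−Ia = 577/84 in
Q = (577/84)²/((577/84) + 40/21) = (332929/7056)/(737/84) = 332929/61908 in ≈ 5.378 in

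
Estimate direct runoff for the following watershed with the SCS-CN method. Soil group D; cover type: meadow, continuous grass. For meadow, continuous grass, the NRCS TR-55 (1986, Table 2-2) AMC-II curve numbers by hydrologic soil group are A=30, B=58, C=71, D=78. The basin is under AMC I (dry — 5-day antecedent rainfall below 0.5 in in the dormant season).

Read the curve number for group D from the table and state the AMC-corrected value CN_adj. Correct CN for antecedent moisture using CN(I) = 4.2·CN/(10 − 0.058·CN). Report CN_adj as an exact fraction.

CN_adj = 81900/1369 ≈ 59.825

NRCS table: meadow, continuous grass, soil group D → CN(II) = 78
CN(I) from CN(II)=78: (4.2·78)/(10 − 0.058·78) = 81900/1369 ≈ 59.825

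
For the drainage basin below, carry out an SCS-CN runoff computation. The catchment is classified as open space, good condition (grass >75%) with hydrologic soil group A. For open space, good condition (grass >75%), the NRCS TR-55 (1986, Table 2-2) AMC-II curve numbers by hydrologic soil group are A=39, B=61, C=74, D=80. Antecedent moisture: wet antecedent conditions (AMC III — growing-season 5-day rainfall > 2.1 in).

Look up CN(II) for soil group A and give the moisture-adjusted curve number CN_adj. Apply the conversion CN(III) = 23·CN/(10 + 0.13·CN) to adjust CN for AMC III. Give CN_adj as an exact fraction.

NRCS table: open space, good condition (grass >75%), soil group A → CN(II) = 39
Adjust CN=39 to AMC III: 23·39/(10 + 0.13·39) → 897 ÷ (1507/100) = 89700/1507 ≈ 59.522

CN_adj = 89700/1507 ≈ 59.522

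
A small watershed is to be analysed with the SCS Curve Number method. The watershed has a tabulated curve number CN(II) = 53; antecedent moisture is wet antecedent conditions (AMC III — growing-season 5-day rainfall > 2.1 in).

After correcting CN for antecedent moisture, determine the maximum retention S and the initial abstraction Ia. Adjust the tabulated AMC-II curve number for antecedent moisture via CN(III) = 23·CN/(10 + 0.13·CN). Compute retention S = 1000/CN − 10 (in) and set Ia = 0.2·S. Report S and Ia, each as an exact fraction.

Adjust CN=53 to AMC III: 23·53/(10 + 0.13·53) → 1219 ÷ (1689/100) = 121900/1689 ≈ 72.173
Retention S: 1000/CN − 10 with CN=72.173 → S = 4700/1219 ≈ 3.856 in
Ia = 0.2S: 0.2·3.856 = 0.771 in (exactly 940/1219)

S = 4700/1219 in ≈ 3.856 in; Ia = 940/1219 in ≈ 0.771 in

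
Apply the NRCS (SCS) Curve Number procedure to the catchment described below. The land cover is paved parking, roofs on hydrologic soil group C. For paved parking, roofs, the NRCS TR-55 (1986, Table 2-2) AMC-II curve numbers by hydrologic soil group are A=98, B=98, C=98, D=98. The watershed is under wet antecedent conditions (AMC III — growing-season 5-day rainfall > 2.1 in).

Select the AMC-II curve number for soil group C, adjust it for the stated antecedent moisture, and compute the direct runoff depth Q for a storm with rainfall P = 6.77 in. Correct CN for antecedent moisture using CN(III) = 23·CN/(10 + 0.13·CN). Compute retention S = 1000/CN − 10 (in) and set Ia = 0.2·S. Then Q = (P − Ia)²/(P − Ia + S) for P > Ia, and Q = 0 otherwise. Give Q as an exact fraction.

NRCS table: paved parking, roofs, soil group C → CN(II) = 98
Adjust CN=98 to AMC III: 23·98/(10 + 0.13·98) → 2254 ÷ (1137/50) = 112700/1137 ≈ 99.120
Retention S: 1000/CN − 10 with CN=99.120 → S = 100/1127 ≈ 0.089 in
Initial abstraction Ia = S/5 = (100/1127)/5 = 20/1127 ≈ 0.018 in
Since P=6.770 > Ia=0.018: effective rainfall P−Ia = 760979/112700 in
Q = (760979/112700)²/((760979/112700) + 100/1127) = (579089038441/12701290000)/(770979/112700) = 579089038441/86889333300 in ≈ 6.665 in

Q = 579089038441/86889333300 in ≈ 6.665 in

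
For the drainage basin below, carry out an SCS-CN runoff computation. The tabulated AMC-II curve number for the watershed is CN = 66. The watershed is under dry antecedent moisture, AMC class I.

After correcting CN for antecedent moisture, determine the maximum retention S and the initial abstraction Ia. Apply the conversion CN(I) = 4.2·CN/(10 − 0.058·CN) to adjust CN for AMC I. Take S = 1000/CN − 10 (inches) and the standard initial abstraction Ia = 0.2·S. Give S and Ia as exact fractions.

Dry (AMC I): CN(I) = 4.2·66/(10 − 0.058·66) = (1386/5)/(1543/250) = 69300/1543 ≈ 44.913
S = 1000/(69300/1543) − 10 = 8500/693 in ≈ 12.266 in
Initial abstraction Ia = S/5 = (8500/693)/5 = 1700/693 ≈ 2.453 in

S = 8500/693 in ≈ 12.266 in; Ia = 1700/693 in ≈ 2.453 in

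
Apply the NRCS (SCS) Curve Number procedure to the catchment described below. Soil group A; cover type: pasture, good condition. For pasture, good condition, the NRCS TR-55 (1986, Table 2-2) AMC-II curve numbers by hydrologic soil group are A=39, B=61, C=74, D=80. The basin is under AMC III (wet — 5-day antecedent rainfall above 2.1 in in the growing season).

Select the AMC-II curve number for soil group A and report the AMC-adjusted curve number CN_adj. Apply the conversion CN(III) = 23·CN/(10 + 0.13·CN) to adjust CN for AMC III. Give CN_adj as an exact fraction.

CN_adj = 89700/1507 ≈ 59.522

NRCS table: pasture, good condition, soil group A → CN(II) = 39
Wet (AMC III): CN(III) = 23·39/(10 + 0.13·39) = 897/(1507/100) = 89700/1507 ≈ 59.522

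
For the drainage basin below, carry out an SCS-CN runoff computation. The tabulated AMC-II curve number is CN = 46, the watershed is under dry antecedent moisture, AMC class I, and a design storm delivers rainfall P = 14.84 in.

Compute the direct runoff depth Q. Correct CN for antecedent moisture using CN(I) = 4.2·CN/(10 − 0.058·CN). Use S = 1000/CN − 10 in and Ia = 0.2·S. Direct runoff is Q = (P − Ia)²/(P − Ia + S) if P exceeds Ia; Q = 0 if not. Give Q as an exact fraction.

Adjust CN=46 to AMC I: 4.2·46/(10 − 0.058·46) → (966/5) ÷ (1833/250) = 16100/611 ≈ 26.350
Retention S: 1000/CN − 10 with CN=26.350 → S = 4500/161 ≈ 27.950 in
Initial abstraction Ia = S/5 = (4500/161)/5 = 900/161 ≈ 5.590 in
Since P=14.840 > Ia=5.590: effective rainfall P−Ia = 37231/4025 in
Q: (37231/4025)² ÷ (149731/4025) = 1386147361/602667275 in (≈ 2.300 in)

Q = 1386147361/602667275 in ≈ 2.300 in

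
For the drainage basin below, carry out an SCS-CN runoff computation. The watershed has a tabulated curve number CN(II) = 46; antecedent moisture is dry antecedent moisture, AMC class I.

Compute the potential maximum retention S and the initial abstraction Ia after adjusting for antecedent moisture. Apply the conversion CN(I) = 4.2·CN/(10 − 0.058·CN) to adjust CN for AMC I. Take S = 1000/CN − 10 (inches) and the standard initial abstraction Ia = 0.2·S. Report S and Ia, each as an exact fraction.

Adjust CN=46 to AMC I: 4.2·46/(10 − 0.058·46) → (966/5) ÷ (1833/250) = 16100/611 ≈ 26.350
Max retention: S = 1000/(16100/611) − 10 = 4500/161 in (≈ 27.950 in)
Ia = 0.2S: 0.2·27.950 = 5.590 in (exactly 900/161)

S = 4500/161 in ≈ 27.950 in; Ia = 900/161 in ≈ 5.590 in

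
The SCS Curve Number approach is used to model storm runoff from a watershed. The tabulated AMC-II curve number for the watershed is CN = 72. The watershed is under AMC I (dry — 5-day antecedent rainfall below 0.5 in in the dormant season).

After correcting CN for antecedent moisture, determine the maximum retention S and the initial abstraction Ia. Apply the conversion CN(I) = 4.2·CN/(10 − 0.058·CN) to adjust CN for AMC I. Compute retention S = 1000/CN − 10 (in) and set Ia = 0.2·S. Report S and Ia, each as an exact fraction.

CN(I) from CN(II)=72: (4.2·72)/(10 − 0.058·72) = 675/13 ≈ 51.923
Retention S: 1000/CN − 10 with CN=51.923 → S = 250/27 ≈ 9.259 in
Ia = 0.2S: 0.2·9.259 = 1.852 in (exactly 50/27)

S = 250/27 in ≈ 9.259 in; Ia = 50/27 in ≈ 1.852 in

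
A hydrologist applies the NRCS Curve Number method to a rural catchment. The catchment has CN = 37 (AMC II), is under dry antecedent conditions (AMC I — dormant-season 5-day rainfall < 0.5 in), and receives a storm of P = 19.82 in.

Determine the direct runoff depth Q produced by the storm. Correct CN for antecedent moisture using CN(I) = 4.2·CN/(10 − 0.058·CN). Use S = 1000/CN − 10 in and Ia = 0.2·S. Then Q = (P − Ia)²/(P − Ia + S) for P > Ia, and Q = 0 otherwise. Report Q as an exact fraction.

Q = 469458889/178833950 in ≈ 2.625 in

Adjust CN=37 to AMC I: 4.2·37/(10 − 0.058·37) → (777/5) ÷ (3927/500) = 3700/187 ≈ 19.786
Retention S: 1000/CN − 10 with CN=19.786 → S = 1500/37 ≈ 40.541 in
Ia = 0.2·(1500/37) = 300/37 in ≈ 8.108 in
Excess rainfall: 19.820 − 8.108 = 11.712 in; P > Ia so Q > 0
Q = (21667/1850)²/((21667/1850) + 1500/37) = (469458889/3422500)/(96667/1850) = 469458889/178833950 in ≈ 2.625 in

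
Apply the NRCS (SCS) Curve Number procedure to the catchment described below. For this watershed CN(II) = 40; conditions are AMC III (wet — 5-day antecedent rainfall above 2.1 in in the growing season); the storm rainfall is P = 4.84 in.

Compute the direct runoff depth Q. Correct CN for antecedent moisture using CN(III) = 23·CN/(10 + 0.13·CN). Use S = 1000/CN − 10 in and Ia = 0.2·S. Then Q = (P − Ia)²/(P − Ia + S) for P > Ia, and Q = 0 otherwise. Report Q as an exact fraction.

Adjust CN=40 to AMC III: 23·40/(10 + 0.13·40) → 920 ÷ (76/5) = 1150/19 ≈ 60.526
Retention S: 1000/CN − 10 with CN=60.526 → S = 150/23 ≈ 6.522 in
Ia = 0.2S: 0.2·6.522 = 1.304 in (exactly 30/23)
Excess rainfall: 4.840 − 1.304 = 3.536 in; P > Ia so Q > 0
Q: (2033/575)² ÷ (5783/575) = 4133089/3325225 in (≈ 1.243 in)

Q = 4133089/3325225 in ≈ 1.243 in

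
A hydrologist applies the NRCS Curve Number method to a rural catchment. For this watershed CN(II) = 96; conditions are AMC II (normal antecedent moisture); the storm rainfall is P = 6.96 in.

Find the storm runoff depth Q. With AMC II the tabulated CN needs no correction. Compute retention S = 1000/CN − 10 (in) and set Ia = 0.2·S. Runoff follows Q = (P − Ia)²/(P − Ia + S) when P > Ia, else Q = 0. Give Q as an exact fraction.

AMC II — tabulated CN = 96 applies directly.
Retention S: 1000/CN − 10 with CN=96.000 → S = 5/12 ≈ 0.417 in
Ia = 0.2·(5/12) = 1/12 in ≈ 0.083 in
P − Ia = 6.960 − 0.083 = 2063/300 ≈ 6.877 in (> 0, runoff occurs)
Runoff Q = (P−Ia)²/(P−Ia+S) = (6.877)²/(6.877+0.417) = 4255969/656400 ≈ 6.484 in

Q = 4255969/656400 in ≈ 6.484 in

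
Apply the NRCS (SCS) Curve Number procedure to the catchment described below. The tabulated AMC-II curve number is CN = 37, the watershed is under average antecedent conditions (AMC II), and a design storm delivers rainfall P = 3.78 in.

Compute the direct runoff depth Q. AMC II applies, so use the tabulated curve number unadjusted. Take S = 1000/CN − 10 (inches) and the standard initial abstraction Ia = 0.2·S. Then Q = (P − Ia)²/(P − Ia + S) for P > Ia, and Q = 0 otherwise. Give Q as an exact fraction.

AMC II — tabulated CN = 37 applies directly.
Max retention: S = 1000/37 − 10 = 630/37 in (≈ 17.027 in)
Ia = 0.2S: 0.2·17.027 = 3.405 in (exactly 126/37)
P − Ia = 3.780 − 3.405 = 693/1850 ≈ 0.375 in (> 0, runoff occurs)
Q: (693/1850)² ÷ (32193/1850) = 1089/135050 in (≈ 0.008 in)

Q = 1089/135050 in ≈ 0.008 in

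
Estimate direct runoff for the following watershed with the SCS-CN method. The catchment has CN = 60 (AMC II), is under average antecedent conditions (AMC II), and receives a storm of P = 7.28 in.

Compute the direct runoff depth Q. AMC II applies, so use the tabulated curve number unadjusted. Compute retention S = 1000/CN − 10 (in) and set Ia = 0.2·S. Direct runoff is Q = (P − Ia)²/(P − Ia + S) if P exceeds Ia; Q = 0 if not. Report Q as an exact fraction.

Q = 99458/35475 in ≈ 2.804 in

AMC II — tabulated CN = 60 applies directly.
Max retention: S = 1000/60 − 10 = 20/3 in (≈ 6.667 in)
Initial abstraction Ia = S/5 = (20/3)/5 = 4/3 ≈ 1.333 in
Excess rainfall: 7.280 − 1.333 = 5.947 in; P > Ia so Q > 0
Q = (446/75)²/((446/75) + 20/3) = (198916/5625)/(946/75) = 99458/35475 in ≈ 2.804 in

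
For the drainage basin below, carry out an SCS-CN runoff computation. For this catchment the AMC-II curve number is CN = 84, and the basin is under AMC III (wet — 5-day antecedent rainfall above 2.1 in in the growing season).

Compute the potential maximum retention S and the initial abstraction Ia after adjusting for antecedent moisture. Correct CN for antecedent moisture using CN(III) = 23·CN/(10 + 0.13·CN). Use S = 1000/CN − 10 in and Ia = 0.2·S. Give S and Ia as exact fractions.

CN(III) from CN(II)=84: (23·84)/(10 + 0.13·84) = 48300/523 ≈ 92.352
Max retention: S = 1000/(48300/523) − 10 = 400/483 in (≈ 0.828 in)
Initial abstraction Ia = S/5 = (400/483)/5 = 80/483 ≈ 0.166 in

S = 400/483 in ≈ 0.828 in; Ia = 80/483 in ≈ 0.166 in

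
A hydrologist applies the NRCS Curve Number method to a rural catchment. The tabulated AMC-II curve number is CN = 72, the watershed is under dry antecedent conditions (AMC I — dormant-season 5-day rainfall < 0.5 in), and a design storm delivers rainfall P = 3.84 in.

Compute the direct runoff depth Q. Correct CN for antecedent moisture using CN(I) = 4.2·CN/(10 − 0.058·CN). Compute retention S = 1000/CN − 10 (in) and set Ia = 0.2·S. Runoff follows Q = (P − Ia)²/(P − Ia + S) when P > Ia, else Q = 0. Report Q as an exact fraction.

Q = 450241/1281150 in ≈ 0.351 in

Dry (AMC I): CN(I) = 4.2·72/(10 − 0.058·72) = (1512/5)/(728/125) = 675/13 ≈ 51.923
Max retention: S = 1000/(675/13) − 10 = 250/27 in (≈ 9.259 in)
Ia = 0.2S: 0.2·9.259 = 1.852 in (exactly 50/27)
Since P=3.840 > Ia=1.852: effective rainfall P−Ia = 1342/675 in
Q: (1342/675)² ÷ (7592/675) = 450241/1281150 in (≈ 0.351 in)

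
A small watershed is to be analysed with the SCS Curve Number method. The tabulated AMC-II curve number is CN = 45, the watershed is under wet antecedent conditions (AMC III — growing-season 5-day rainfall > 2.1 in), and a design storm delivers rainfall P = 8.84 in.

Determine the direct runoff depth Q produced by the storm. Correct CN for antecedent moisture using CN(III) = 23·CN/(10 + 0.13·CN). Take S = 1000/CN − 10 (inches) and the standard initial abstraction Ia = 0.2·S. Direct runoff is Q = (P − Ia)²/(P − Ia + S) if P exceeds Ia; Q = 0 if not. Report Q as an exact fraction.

Adjust CN=45 to AMC III: 23·45/(10 + 0.13·45) → 1035 ÷ (317/20) = 20700/317 ≈ 65.300
S = 1000/(20700/317) − 10 = 1100/207 in ≈ 5.314 in
Ia = 0.2S: 0.2·5.314 = 1.063 in (exactly 220/207)
Excess rainfall: 8.840 − 1.063 = 7.777 in; P > Ia so Q > 0
Q: (40247/5175)² ÷ (67747/5175) = 1619821009/350590725 in (≈ 4.620 in)

Q = 1619821009/350590725 in ≈ 4.620 in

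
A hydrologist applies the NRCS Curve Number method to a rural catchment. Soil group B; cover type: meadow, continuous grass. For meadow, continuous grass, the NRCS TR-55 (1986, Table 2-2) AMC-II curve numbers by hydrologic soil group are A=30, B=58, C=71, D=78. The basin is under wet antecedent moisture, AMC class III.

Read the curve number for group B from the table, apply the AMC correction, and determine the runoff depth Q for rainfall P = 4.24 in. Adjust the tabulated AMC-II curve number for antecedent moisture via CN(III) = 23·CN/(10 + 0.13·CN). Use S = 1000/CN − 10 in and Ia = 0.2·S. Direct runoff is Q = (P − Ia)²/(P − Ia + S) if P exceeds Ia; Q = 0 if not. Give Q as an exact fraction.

Q = 1812140402/939652925 in ≈ 1.929 in

NRCS table: meadow, continuous grass, soil group B → CN(II) = 58
CN(III) from CN(II)=58: (23·58)/(10 + 0.13·58) = 66700/877 ≈ 76.055
Max retention: S = 1000/(66700/877) − 10 = 2100/667 in (≈ 3.148 in)
Ia = 0.2S: 0.2·3.148 = 0.630 in (exactly 420/667)
Excess rainfall: 4.240 − 0.630 = 3.610 in; P > Ia so Q > 0
Runoff Q = (P−Ia)²/(P−Ia+S) = (3.610)²/(3.610+3.148) = 1812140402/939652925 ≈ 1.929 in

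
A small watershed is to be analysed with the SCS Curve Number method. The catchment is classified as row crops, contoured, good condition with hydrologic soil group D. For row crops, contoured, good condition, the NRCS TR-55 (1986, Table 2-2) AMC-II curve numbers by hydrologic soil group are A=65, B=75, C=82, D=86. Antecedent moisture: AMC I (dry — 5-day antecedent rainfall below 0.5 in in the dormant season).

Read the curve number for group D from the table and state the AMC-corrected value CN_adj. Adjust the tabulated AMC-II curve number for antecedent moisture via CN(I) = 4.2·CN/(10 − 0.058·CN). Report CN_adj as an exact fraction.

NRCS table: row crops, contoured, good condition, soil group D → CN(II) = 86
Dry (AMC I): CN(I) = 4.2·86/(10 − 0.058·86) = (1806/5)/(1253/250) = 12900/179 ≈ 72.067

CN_adj = 12900/179 ≈ 72.067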